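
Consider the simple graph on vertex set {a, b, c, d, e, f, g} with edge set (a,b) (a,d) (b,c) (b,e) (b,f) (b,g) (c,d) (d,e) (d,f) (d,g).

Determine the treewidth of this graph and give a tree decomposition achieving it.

Treewidth 2.
One such decomposition:
Bags: B1 = {b, d, e}  B2 = {b, d, g}  B3 = {b, c, d}  B4 = {b, d, f}  B5 = {a, b, d}
Tree: B1–B2, B2–B3, B3–B4, B4–B5

Each bag holds 3 vertices, so the decomposition has width 2, which upper-bounds the treewidth. Since d–e–b–g–d is a cycle in G, G is not acyclic. Forests are exactly the graphs of treewidth ≤ 1, so tw(G) ≥ 2. Therefore the treewidth is 2.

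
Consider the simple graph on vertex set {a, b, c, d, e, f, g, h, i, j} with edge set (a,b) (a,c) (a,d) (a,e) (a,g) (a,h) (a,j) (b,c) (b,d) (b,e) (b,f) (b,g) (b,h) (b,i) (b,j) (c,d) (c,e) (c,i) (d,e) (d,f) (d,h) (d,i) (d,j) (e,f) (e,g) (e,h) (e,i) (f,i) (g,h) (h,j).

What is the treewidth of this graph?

A width-4 tree decomposition is:
Bags: B1 = {b, c, d, e, i}  B2 = {a, b, c, d, e}  B3 = {a, b, d, e, h}  B4 = {a, b, e, g, h}  B5 = {a, b, d, h, j}  B6 = {b, d, e, f, i}
Tree: B1–B2, B2–B3, B3–B4, B3–B5, B1–B6
Every bag has size at most 5, so the width is 5 − 1 = 4 and tw(G) ≤ 4. For the lower bound, the 5 vertices {a, b, d, h, j} are pairwise adjacent, and any tree decomposition puts a clique entirely inside one bag — forcing width ≥ 4. Hence tw(G) = 4 exactly.

4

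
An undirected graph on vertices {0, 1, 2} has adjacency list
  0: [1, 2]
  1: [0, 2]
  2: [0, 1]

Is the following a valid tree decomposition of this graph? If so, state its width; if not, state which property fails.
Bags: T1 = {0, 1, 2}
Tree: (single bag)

Checking the three conditions: (i) the bags cover all of {0, 1, 2}; (ii) for each edge, some bag contains both endpoints; (iii) the bags containing any fixed vertex form a subtree. All hold, so the decomposition is valid with width 3 − 1 = 2.

Yes; width 2.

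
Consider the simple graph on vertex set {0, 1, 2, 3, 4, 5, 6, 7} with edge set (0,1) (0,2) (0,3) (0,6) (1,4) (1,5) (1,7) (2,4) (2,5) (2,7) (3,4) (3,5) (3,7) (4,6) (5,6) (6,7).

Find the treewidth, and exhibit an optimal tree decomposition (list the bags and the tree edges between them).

Treewidth 4.
One optimal decomposition is:
Bags: B1 = {0, 2, 4, 5, 7}  B2 = {0, 3, 4, 5, 7}  B3 = {0, 1, 4, 5, 7}  B4 = {0, 4, 5, 6, 7}
Tree: B1–B2, B2–B3, B3–B4

Every bag has size at most 5, so the width is 5 − 1 = 4 and tw(G) ≤ 4. For the lower bound: the 5 vertex sets {2,5}, {3,7}, {0,1}, {4}, {6} are disjoint, each induces a connected subgraph, and every pair is joined by at least one edge of G. Contracting each set to a single vertex therefore yields K_{5} as a minor, and since treewidth is minor-monotone, tw(G) ≥ tw(K_{5}) = 4. Hence tw(G) = 4 exactly.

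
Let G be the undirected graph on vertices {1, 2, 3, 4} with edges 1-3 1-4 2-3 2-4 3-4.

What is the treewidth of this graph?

A width-2 tree decomposition is:
Bags: B1 = {2, 3, 4}  B2 = {1, 3, 4}
Tree: B1–B2
The largest bag has 3 vertices, giving width 2; this decomposition certifies tw(G) ≤ 2. Conversely, {1, 3, 4} is a clique of size 3, and the vertices of any clique must share a bag in every tree decomposition; so some bag has ≥ 3 vertices and tw(G) ≥ 2. The upper and lower bounds meet at 2, so that is the treewidth.

2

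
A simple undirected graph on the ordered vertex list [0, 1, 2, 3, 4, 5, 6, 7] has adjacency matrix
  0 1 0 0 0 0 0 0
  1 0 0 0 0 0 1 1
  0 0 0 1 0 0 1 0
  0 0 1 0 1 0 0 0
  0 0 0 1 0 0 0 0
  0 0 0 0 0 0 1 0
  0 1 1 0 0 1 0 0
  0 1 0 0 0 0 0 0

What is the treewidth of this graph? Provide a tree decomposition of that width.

Every bag has size at most 2, so the width is 2 − 1 = 1 and tw(G) ≤ 1. G has an edge, so its treewidth is at least 1. The upper and lower bounds meet at 1, so that is the treewidth.

Treewidth 1.
One optimal decomposition is:
Bags: B1 = {2, 3}  B2 = {2, 6}  B3 = {1, 6}  B4 = {1, 7}  B5 = {3, 4}  B6 = {5, 6}  B7 = {0, 1}
Tree: B1–B2, B2–B3, B3–B4, B1–B5, B2–B6, B3–B7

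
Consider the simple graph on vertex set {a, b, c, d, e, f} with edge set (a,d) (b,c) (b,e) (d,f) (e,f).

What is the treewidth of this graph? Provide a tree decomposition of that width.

Treewidth 1.
One such decomposition:
Bags: B1 = {a, d}  B2 = {d, f}  B3 = {e, f}  B4 = {b, e}  B5 = {b, c}
Tree: B1–B2, B2–B3, B3–B4, B4–B5

Each bag holds 2 vertices, so the decomposition has width 1, which upper-bounds the treewidth. G has an edge, so its treewidth is at least 1. The upper and lower bounds meet at 1, so that is the treewidth.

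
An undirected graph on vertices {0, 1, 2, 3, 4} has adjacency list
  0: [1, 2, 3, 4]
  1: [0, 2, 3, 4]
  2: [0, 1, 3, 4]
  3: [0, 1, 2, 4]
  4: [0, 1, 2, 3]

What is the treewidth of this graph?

4

A width-4 tree decomposition is:
Bags: B1 = {0, 1, 2, 3, 4}
Tree: (single bag)
A single bag containing all 5 vertices is trivially a valid decomposition of width 4. On the other hand G contains the 5-clique {0, 1, 2, 3, 4}. A clique must lie in a single bag of any decomposition, so no decomposition can have width below 4. Therefore the treewidth is 4.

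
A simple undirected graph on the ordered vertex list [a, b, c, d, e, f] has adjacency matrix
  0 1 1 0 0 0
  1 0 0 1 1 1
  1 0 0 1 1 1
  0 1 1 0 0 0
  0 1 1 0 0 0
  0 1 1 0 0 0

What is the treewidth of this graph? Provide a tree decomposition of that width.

Treewidth 2.
One such decomposition:
Bags: B1 = {b, c, e}  B2 = {b, c, d}  B3 = {a, b, c}  B4 = {b, c, f}
Tree: B1–B2, B2–B3, B3–B4

Every bag has size at most 3, so the width is 3 − 1 = 2 and tw(G) ≤ 2. Since b–e–c–d–b is a cycle in G, G is not acyclic. Forests are exactly the graphs of treewidth ≤ 1, so tw(G) ≥ 2. Combining the bounds, tw(G) = 2.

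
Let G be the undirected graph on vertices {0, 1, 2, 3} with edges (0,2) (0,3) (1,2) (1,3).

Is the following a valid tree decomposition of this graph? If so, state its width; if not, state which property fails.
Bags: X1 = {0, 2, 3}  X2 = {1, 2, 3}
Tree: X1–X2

Yes; width 2.

Checking the three conditions: (i) the bags cover all of {0, 1, 2, 3}; (ii) for each edge, some bag contains both endpoints; (iii) the bags containing any fixed vertex form a subtree. All hold, so the decomposition is valid with width 3 − 1 = 2.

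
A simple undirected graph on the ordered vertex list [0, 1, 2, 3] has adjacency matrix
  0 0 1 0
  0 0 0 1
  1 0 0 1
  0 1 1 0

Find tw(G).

A width-1 tree decomposition is:
Bags: B1 = {2, 3}  B2 = {0, 2}  B3 = {1, 3}
Tree: B1–B2, B1–B3
Every bag has size at most 2, so the width is 2 − 1 = 1 and tw(G) ≤ 1. Any graph with an edge has treewidth ≥ 1, and G has the edge 2–3. Hence tw(G) = 1 exactly.

1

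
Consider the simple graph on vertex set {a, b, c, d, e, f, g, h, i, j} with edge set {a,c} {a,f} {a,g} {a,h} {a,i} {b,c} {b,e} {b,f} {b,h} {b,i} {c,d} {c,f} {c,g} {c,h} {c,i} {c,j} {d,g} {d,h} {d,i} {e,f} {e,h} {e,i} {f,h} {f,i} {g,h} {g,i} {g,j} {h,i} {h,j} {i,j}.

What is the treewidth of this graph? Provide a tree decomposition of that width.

Every bag has size at most 5, so the width is 5 − 1 = 4 and tw(G) ≤ 4. For the lower bound, the 5 vertices {b, e, f, h, i} are pairwise adjacent, and any tree decomposition puts a clique entirely inside one bag — forcing width ≥ 4. Therefore the treewidth is 4.

Treewidth 4.
One such decomposition:
Bags: B1 = {b, c, f, h, i}  B2 = {a, c, f, h, i}  B3 = {a, c, g, h, i}  B4 = {c, g, h, i, j}  B5 = {b, e, f, h, i}  B6 = {c, d, g, h, i}
Tree: B1–B2, B2–B3, B3–B4, B1–B5, B3–B6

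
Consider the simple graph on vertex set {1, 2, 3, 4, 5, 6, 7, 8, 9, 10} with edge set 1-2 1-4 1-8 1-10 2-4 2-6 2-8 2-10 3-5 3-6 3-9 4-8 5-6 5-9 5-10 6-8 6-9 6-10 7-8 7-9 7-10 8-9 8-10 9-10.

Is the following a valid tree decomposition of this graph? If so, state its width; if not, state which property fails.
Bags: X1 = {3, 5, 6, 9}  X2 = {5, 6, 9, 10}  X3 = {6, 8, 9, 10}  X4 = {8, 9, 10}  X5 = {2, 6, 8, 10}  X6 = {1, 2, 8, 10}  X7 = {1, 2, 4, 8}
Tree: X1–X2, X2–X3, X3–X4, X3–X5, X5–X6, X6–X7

No — vertex 7 appears in no bag.

A tree decomposition must satisfy three properties: every vertex lies in some bag; for every edge, both endpoints lie together in some bag; and for every vertex, the bags containing it form a connected subtree. Here vertex 7 appears in no bag, so the decomposition is invalid.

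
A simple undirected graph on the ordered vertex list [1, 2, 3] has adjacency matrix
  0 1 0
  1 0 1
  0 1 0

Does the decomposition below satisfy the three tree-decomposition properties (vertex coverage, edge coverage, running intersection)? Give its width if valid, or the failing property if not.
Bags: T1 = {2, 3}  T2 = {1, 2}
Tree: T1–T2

Yes; width 1.

Every vertex of G appears in some bag (union = {1, 2, 3}); every edge is covered by a bag; and for each vertex v the set of bags containing v is connected in the bag tree. The decomposition is therefore valid. The largest bag has 2 vertices, so the width is 1.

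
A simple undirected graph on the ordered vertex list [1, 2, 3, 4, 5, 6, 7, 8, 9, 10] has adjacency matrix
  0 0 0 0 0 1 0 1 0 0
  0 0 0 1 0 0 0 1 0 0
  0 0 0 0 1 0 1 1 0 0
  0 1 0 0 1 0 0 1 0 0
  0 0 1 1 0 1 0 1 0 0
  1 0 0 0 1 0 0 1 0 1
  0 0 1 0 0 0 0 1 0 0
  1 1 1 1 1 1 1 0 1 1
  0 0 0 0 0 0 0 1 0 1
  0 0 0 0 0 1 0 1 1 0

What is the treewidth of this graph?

2

A width-2 tree decomposition is:
Bags: B1 = {4, 5, 8}  B2 = {5, 6, 8}  B3 = {6, 8, 10}  B4 = {3, 5, 8}  B5 = {1, 6, 8}  B6 = {3, 7, 8}  B7 = {8, 9, 10}  B8 = {2, 4, 8}
Tree: B1–B2, B2–B3, B2–B4, B2–B5, B4–B6, B3–B7, B1–B8
Every bag has size at most 3, so the width is 3 − 1 = 2 and tw(G) ≤ 2. Conversely, {1, 6, 8} is a clique of size 3, and the vertices of any clique must share a bag in every tree decomposition; so some bag has ≥ 3 vertices and tw(G) ≥ 2. The upper and lower bounds meet at 2, so that is the treewidth.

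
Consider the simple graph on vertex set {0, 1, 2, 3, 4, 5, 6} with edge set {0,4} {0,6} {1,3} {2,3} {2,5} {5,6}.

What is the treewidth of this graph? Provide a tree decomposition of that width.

Each bag holds 2 vertices, so the decomposition has width 1, which upper-bounds the treewidth. Any graph with an edge has treewidth ≥ 1, and G has the edge 4–0. The upper and lower bounds meet at 1, so that is the treewidth.

Treewidth 1.
One such decomposition:
Bags: B1 = {0, 4}  B2 = {0, 6}  B3 = {5, 6}  B4 = {2, 5}  B5 = {2, 3}  B6 = {1, 3}
Tree: B1–B2, B2–B3, B3–B4, B4–B5, B5–B6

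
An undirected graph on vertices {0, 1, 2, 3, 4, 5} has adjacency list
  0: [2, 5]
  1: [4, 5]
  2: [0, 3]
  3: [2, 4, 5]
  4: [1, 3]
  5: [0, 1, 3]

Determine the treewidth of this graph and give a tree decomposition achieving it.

Treewidth 2.
Bags: B1 = {0, 2, 3}  B2 = {0, 3, 5}  B3 = {3, 4, 5}  B4 = {1, 4, 5}
Tree: B1–B2, B2–B3, B3–B4

Every bag has size at most 3, so the width is 3 − 1 = 2 and tw(G) ≤ 2. For the lower bound, G contains the cycle 2–0–5–3–2, so G is not a forest; only forests have treewidth ≤ 1, hence tw(G) ≥ 2. The upper and lower bounds meet at 2, so that is the treewidth.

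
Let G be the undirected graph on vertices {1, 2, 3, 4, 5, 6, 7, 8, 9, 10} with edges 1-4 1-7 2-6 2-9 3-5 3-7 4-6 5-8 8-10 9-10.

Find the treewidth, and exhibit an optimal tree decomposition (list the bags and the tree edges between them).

Treewidth 2.
One optimal decomposition is:
Bags: B1 = {2, 6, 9}  B2 = {6, 9, 10}  B3 = {6, 8, 10}  B4 = {5, 6, 8}  B5 = {3, 5, 6}  B6 = {3, 6, 7}  B7 = {1, 6, 7}  B8 = {1, 4, 6}
Tree: B1–B2, B2–B3, B3–B4, B4–B5, B5–B6, B6–B7, B7–B8

Each bag holds 3 vertices, so the decomposition has width 2, which upper-bounds the treewidth. The edges 6–2–9–10–8–5–3–7–1–4–6 form a cycle, so G is not a tree and its treewidth is at least 2. Hence tw(G) = 2 exactly.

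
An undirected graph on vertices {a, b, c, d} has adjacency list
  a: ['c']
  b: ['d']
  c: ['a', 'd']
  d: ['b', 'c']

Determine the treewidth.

A width-1 tree decomposition is:
Bags: B1 = {c, d}  B2 = {b, d}  B3 = {a, c}
Tree: B1–B2, B1–B3
Every bag has size at most 2, so the width is 2 − 1 = 1 and tw(G) ≤ 1. Since G has at least one edge (e.g. d–c), it is not an edgeless graph, so tw(G) ≥ 1. Hence tw(G) = 1 exactly.

1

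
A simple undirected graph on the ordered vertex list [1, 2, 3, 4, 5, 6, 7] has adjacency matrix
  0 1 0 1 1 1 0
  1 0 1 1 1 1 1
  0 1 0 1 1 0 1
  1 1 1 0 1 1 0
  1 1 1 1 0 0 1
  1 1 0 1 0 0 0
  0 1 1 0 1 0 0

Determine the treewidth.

A width-3 tree decomposition is:
Bags: B1 = {1, 2, 4, 5}  B2 = {1, 2, 4, 6}  B3 = {2, 3, 4, 5}  B4 = {2, 3, 5, 7}
Tree: B1–B2, B1–B3, B3–B4
Each bag holds 4 vertices, so the decomposition has width 3, which upper-bounds the treewidth. On the other hand G contains the 4-clique {1, 2, 4, 5}. A clique must lie in a single bag of any decomposition, so no decomposition can have width below 3. Hence tw(G) = 3 exactly.

3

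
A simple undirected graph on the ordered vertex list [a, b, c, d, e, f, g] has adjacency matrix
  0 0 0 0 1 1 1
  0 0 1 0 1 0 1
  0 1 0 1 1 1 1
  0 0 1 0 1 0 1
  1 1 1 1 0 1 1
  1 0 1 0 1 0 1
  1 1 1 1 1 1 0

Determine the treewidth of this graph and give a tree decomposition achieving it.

Treewidth 3.
One optimal decomposition is:
Bags: B1 = {c, e, f, g}  B2 = {c, d, e, g}  B3 = {a, e, f, g}  B4 = {b, c, e, g}
Tree: B1–B2, B1–B3, B2–B4

Every bag has size at most 4, so the width is 4 − 1 = 3 and tw(G) ≤ 3. On the other hand G contains the 4-clique {c, d, e, g}. A clique must lie in a single bag of any decomposition, so no decomposition can have width below 3. Combining the bounds, tw(G) = 3.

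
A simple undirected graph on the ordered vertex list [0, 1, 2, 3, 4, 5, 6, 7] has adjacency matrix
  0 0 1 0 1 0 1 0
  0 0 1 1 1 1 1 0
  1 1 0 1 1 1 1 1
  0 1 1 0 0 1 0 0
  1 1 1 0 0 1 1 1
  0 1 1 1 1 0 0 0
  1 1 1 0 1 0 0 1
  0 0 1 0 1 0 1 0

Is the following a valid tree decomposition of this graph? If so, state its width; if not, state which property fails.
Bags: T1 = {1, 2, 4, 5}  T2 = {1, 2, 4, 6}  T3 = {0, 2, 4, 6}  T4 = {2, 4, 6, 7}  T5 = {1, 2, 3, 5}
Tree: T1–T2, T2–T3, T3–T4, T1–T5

Yes; width 3.

Vertex coverage: the bags together contain {0, 1, 2, 3, 4, 5, 6, 7}, the full vertex set. Edge coverage: each edge of G has both endpoints in at least one bag. Running intersection: for every vertex, the bags containing it form a connected subtree. All three properties hold, so this is a valid tree decomposition of width max|bag| − 1 = 3, and hence tw(G) ≤ 3.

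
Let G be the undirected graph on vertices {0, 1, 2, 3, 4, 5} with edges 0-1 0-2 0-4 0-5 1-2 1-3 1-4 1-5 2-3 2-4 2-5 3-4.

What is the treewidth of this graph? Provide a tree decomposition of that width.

Treewidth 3.
One optimal decomposition is:
Bags: B1 = {1, 2, 3, 4}  B2 = {0, 1, 2, 4}  B3 = {0, 1, 2, 5}
Tree: B1–B2, B2–B3

Each bag holds 4 vertices, so the decomposition has width 3, which upper-bounds the treewidth. Conversely, {0, 1, 2, 4} is a clique of size 4, and the vertices of any clique must share a bag in every tree decomposition; so some bag has ≥ 4 vertices and tw(G) ≥ 3. Hence tw(G) = 3 exactly.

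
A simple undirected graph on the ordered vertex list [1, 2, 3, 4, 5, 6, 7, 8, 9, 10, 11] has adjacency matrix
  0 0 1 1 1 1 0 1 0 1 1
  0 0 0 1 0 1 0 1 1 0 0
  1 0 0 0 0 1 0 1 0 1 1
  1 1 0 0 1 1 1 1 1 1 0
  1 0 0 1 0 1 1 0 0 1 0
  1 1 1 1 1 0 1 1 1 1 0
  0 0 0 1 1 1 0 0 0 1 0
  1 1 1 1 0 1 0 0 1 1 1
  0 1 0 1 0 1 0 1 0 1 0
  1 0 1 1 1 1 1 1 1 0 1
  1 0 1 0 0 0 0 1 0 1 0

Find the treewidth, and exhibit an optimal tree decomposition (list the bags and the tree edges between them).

Every bag has size at most 5, so the width is 5 − 1 = 4 and tw(G) ≤ 4. On the other hand G contains the 5-clique {1, 3, 8, 10, 11}. A clique must lie in a single bag of any decomposition, so no decomposition can have width below 4. The upper and lower bounds meet at 4, so that is the treewidth.

Treewidth 4.
One such decomposition:
Bags: B1 = {1, 4, 6, 8, 10}  B2 = {4, 6, 8, 9, 10}  B3 = {1, 3, 6, 8, 10}  B4 = {1, 3, 8, 10, 11}  B5 = {1, 4, 5, 6, 10}  B6 = {4, 5, 6, 7, 10}  B7 = {2, 4, 6, 8, 9}
Tree: B1–B2, B1–B3, B3–B4, B1–B5, B5–B6, B2–B7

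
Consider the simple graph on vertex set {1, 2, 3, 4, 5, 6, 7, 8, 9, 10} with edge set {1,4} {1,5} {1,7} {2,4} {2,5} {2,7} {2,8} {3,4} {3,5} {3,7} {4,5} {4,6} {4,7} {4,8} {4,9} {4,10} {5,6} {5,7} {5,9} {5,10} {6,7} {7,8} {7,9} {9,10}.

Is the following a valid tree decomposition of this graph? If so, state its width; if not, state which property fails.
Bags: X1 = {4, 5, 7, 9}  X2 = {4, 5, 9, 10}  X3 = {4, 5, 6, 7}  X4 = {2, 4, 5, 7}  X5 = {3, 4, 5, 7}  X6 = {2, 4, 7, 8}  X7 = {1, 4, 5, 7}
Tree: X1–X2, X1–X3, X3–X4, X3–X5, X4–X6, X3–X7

Yes; width 3.

Vertex coverage: the bags together contain {1, 2, 3, 4, 5, 6, 7, 8, 9, 10}, the full vertex set. Edge coverage: each edge of G has both endpoints in at least one bag. Running intersection: for every vertex, the bags containing it form a connected subtree. All three properties hold, so this is a valid tree decomposition of width max|bag| − 1 = 3, and hence tw(G) ≤ 3.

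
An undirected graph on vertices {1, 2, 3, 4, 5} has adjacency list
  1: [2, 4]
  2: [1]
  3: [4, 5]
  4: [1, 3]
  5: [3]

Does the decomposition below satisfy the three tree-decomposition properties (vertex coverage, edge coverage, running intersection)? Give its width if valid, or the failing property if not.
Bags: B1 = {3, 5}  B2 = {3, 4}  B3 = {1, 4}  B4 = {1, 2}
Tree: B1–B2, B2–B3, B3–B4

Vertex coverage: the bags together contain {1, 2, 3, 4, 5}, the full vertex set. Edge coverage: each edge of G has both endpoints in at least one bag. Running intersection: for every vertex, the bags containing it form a connected subtree. All three properties hold, so this is a valid tree decomposition of width max|bag| − 1 = 1, and hence tw(G) ≤ 1.

Yes; width 1.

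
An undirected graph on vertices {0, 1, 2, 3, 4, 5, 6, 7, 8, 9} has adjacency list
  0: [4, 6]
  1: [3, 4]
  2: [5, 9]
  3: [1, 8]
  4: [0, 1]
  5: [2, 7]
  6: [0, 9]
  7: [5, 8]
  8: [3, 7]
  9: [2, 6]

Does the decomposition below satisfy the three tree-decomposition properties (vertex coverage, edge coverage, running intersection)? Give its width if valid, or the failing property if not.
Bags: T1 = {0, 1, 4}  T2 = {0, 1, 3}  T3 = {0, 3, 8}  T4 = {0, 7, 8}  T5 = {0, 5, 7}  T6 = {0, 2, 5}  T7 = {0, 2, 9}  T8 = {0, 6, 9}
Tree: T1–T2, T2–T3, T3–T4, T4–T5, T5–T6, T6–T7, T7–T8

Checking the three conditions: (i) the bags cover all of {0, 1, 2, 3, 4, 5, 6, 7, 8, 9}; (ii) for each edge, some bag contains both endpoints; (iii) the bags containing any fixed vertex form a subtree. All hold, so the decomposition is valid with width 3 − 1 = 2.

Yes; width 2.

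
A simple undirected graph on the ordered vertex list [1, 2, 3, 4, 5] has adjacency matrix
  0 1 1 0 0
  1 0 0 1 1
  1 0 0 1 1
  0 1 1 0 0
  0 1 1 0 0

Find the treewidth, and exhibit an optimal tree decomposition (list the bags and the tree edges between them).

Treewidth 2.
One optimal decomposition is:
Bags: B1 = {2, 3, 4}  B2 = {2, 3, 5}  B3 = {1, 2, 3}
Tree: B1–B2, B2–B3

The largest bag has 3 vertices, giving width 2; this decomposition certifies tw(G) ≤ 2. The edges 4–2–5–3–4 form a cycle, so G is not a tree and its treewidth is at least 2. Combining the bounds, tw(G) = 2.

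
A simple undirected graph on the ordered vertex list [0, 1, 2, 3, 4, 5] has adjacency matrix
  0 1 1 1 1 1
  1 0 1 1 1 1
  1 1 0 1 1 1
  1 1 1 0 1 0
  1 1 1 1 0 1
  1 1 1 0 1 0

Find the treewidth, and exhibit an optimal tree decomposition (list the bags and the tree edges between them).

Treewidth 4.
Bags: B1 = {0, 1, 2, 4, 5}  B2 = {0, 1, 2, 3, 4}
Tree: B1–B2

Each bag holds 5 vertices, so the decomposition has width 4, which upper-bounds the treewidth. For the lower bound, the 5 vertices {0, 1, 2, 3, 4} are pairwise adjacent, and any tree decomposition puts a clique entirely inside one bag — forcing width ≥ 4. Hence tw(G) = 4 exactly.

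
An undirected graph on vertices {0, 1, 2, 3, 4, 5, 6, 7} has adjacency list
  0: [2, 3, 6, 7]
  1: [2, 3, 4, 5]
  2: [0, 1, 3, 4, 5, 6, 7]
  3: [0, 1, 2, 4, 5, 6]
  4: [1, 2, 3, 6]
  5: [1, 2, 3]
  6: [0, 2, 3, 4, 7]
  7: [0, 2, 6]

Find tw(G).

3

A width-3 tree decomposition is:
Bags: B1 = {0, 2, 3, 6}  B2 = {0, 2, 6, 7}  B3 = {2, 3, 4, 6}  B4 = {1, 2, 3, 4}  B5 = {1, 2, 3, 5}
Tree: B1–B2, B1–B3, B3–B4, B4–B5
Each bag holds 4 vertices, so the decomposition has width 3, which upper-bounds the treewidth. On the other hand G contains the 4-clique {0, 2, 3, 6}. A clique must lie in a single bag of any decomposition, so no decomposition can have width below 3. Hence tw(G) = 3 exactly.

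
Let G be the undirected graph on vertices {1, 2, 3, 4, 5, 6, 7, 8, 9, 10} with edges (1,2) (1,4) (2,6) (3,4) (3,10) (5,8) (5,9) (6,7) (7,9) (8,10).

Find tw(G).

A width-2 tree decomposition is:
Bags: B1 = {6, 7, 9}  B2 = {2, 6, 9}  B3 = {1, 2, 9}  B4 = {1, 4, 9}  B5 = {3, 4, 9}  B6 = {3, 9, 10}  B7 = {8, 9, 10}  B8 = {5, 8, 9}
Tree: B1–B2, B2–B3, B3–B4, B4–B5, B5–B6, B6–B7, B7–B8
Each bag holds 3 vertices, so the decomposition has width 2, which upper-bounds the treewidth. Since 9–7–6–2–1–4–3–10–8–5–9 is a cycle in G, G is not acyclic. Forests are exactly the graphs of treewidth ≤ 1, so tw(G) ≥ 2. Hence tw(G) = 2 exactly.

2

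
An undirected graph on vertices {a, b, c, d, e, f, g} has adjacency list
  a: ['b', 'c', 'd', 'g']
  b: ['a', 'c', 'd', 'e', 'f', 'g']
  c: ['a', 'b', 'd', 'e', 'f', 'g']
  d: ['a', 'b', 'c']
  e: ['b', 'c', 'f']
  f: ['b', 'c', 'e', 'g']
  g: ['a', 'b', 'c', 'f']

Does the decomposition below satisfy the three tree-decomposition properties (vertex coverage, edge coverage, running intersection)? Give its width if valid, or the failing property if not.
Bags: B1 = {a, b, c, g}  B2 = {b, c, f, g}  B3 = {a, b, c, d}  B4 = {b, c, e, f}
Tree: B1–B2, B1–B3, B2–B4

Yes; width 3.

Checking the three conditions: (i) the bags cover all of {a, b, c, d, e, f, g}; (ii) for each edge, some bag contains both endpoints; (iii) the bags containing any fixed vertex form a subtree. All hold, so the decomposition is valid with width 4 − 1 = 3.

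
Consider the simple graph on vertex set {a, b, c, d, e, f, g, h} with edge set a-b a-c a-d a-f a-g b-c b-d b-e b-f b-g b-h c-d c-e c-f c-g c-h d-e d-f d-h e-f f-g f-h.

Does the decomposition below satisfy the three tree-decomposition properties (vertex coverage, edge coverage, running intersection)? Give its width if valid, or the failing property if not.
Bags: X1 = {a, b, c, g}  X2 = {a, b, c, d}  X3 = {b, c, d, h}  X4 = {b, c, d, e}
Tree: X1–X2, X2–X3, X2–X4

A tree decomposition must satisfy three properties: every vertex lies in some bag; for every edge, both endpoints lie together in some bag; and for every vertex, the bags containing it form a connected subtree. Here vertex f appears in no bag, so the decomposition is invalid.

No — vertex f appears in no bag.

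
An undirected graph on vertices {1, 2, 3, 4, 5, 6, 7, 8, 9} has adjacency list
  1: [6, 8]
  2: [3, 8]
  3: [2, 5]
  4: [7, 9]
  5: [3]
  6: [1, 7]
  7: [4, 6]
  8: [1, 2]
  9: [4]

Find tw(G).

1

A width-1 tree decomposition is:
Bags: B1 = {4, 9}  B2 = {4, 7}  B3 = {6, 7}  B4 = {1, 6}  B5 = {1, 8}  B6 = {2, 8}  B7 = {2, 3}  B8 = {3, 5}
Tree: B1–B2, B2–B3, B3–B4, B4–B5, B5–B6, B6–B7, B7–B8
The largest bag has 2 vertices, giving width 1; this decomposition certifies tw(G) ≤ 1. Any graph with an edge has treewidth ≥ 1, and G has the edge 9–4. The upper and lower bounds meet at 1, so that is the treewidth.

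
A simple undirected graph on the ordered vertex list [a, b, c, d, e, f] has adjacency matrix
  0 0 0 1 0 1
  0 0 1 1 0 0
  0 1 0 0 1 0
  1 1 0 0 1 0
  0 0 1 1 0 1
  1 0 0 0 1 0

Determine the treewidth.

A width-2 tree decomposition is:
Bags: B1 = {b, c, e}  B2 = {b, d, e}  B3 = {d, e, f}  B4 = {a, d, f}
Tree: B1–B2, B2–B3, B3–B4
Each bag holds 3 vertices, so the decomposition has width 2, which upper-bounds the treewidth. For the lower bound, G contains the cycle c–b–d–e–c, so G is not a forest; only forests have treewidth ≤ 1, hence tw(G) ≥ 2. Hence tw(G) = 2 exactly.

2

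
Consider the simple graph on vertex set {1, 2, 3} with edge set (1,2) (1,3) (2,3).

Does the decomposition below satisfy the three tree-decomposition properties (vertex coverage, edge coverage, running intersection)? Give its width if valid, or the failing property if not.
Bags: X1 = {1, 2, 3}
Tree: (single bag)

Every vertex of G appears in some bag (union = {1, 2, 3}); every edge is covered by a bag; and for each vertex v the set of bags containing v is connected in the bag tree. The decomposition is therefore valid. The largest bag has 3 vertices, so the width is 2.

Yes; width 2.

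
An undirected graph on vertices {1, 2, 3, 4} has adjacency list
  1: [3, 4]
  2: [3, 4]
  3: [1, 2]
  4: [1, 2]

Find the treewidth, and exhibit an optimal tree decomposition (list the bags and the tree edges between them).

Each bag holds 3 vertices, so the decomposition has width 2, which upper-bounds the treewidth. The edges 4–2–3–1–4 form a cycle, so G is not a tree and its treewidth is at least 2. Combining the bounds, tw(G) = 2.

Treewidth 2.
One such decomposition:
Bags: B1 = {2, 3, 4}  B2 = {1, 3, 4}
Tree: B1–B2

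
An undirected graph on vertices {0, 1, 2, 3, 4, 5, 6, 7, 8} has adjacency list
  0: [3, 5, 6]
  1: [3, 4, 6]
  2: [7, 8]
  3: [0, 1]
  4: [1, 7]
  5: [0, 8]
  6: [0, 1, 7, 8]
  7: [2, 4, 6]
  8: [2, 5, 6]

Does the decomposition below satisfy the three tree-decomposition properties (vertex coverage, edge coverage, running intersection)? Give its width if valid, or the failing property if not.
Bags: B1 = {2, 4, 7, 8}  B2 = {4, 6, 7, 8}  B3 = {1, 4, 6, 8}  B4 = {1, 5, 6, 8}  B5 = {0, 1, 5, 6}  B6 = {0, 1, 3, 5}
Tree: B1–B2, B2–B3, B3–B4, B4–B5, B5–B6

Yes; width 3.

Every vertex of G appears in some bag (union = {0, 1, 2, 3, 4, 5, 6, 7, 8}); every edge is covered by a bag; and for each vertex v the set of bags containing v is connected in the bag tree. The decomposition is therefore valid. The largest bag has 4 vertices, so the width is 3.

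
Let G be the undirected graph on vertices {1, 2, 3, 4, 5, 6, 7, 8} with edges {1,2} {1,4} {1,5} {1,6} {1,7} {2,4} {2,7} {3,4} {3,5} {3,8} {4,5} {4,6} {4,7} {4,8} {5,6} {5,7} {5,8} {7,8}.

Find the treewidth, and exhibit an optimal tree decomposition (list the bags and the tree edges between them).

Treewidth 3.
Bags: B1 = {1, 4, 5, 7}  B2 = {1, 2, 4, 7}  B3 = {4, 5, 7, 8}  B4 = {1, 4, 5, 6}  B5 = {3, 4, 5, 8}
Tree: B1–B2, B1–B3, B1–B4, B3–B5

Every bag has size at most 4, so the width is 4 − 1 = 3 and tw(G) ≤ 3. Conversely, {1, 2, 4, 7} is a clique of size 4, and the vertices of any clique must share a bag in every tree decomposition; so some bag has ≥ 4 vertices and tw(G) ≥ 3. The upper and lower bounds meet at 3, so that is the treewidth.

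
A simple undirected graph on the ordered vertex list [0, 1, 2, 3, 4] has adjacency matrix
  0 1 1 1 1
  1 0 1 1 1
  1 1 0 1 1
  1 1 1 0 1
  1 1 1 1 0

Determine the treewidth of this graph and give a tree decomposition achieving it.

With just one bag of size 5, the width is 5 − 1 = 4, so tw(G) ≤ 4. For the lower bound, the 5 vertices {0, 1, 2, 3, 4} are pairwise adjacent, and any tree decomposition puts a clique entirely inside one bag — forcing width ≥ 4. Therefore the treewidth is 4.

Treewidth 4.
One such decomposition:
Bags: B1 = {0, 1, 2, 3, 4}
Tree: (single bag)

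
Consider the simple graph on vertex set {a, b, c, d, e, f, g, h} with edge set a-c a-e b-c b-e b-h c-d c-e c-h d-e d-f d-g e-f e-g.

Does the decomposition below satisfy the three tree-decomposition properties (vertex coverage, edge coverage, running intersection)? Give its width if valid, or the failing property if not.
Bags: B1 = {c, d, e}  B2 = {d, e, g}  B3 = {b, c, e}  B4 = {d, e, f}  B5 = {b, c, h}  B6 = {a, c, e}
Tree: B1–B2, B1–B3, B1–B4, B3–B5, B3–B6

Vertex coverage: the bags together contain {a, b, c, d, e, f, g, h}, the full vertex set. Edge coverage: each edge of G has both endpoints in at least one bag. Running intersection: for every vertex, the bags containing it form a connected subtree. All three properties hold, so this is a valid tree decomposition of width max|bag| − 1 = 2, and hence tw(G) ≤ 2.

Yes; width 2.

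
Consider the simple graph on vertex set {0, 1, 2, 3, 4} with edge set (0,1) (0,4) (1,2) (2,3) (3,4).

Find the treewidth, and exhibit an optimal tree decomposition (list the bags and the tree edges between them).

Each bag holds 3 vertices, so the decomposition has width 2, which upper-bounds the treewidth. Since 3–4–0–1–2–3 is a cycle in G, G is not acyclic. Forests are exactly the graphs of treewidth ≤ 1, so tw(G) ≥ 2. Combining the bounds, tw(G) = 2.

Treewidth 2.
Bags: B1 = {0, 3, 4}  B2 = {0, 1, 3}  B3 = {1, 2, 3}
Tree: B1–B2, B2–B3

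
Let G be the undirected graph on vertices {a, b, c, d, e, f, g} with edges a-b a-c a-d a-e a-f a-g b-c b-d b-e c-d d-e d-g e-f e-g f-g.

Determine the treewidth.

A width-3 tree decomposition is:
Bags: B1 = {a, b, d, e}  B2 = {a, b, c, d}  B3 = {a, d, e, g}  B4 = {a, e, f, g}
Tree: B1–B2, B1–B3, B3–B4
Every bag has size at most 4, so the width is 4 − 1 = 3 and tw(G) ≤ 3. Conversely, {a, d, e, g} is a clique of size 4, and the vertices of any clique must share a bag in every tree decomposition; so some bag has ≥ 4 vertices and tw(G) ≥ 3. Therefore the treewidth is 3.

3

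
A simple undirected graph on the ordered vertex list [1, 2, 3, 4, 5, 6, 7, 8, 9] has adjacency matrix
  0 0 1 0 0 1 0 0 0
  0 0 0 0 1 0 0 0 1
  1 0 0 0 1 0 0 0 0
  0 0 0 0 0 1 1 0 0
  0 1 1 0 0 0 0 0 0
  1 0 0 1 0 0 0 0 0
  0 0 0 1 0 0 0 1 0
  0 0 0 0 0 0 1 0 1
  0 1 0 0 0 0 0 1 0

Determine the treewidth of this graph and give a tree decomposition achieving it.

Treewidth 2.
Bags: B1 = {2, 8, 9}  B2 = {2, 7, 8}  B3 = {2, 4, 7}  B4 = {2, 4, 6}  B5 = {1, 2, 6}  B6 = {1, 2, 3}  B7 = {2, 3, 5}
Tree: B1–B2, B2–B3, B3–B4, B4–B5, B5–B6, B6–B7

The largest bag has 3 vertices, giving width 2; this decomposition certifies tw(G) ≤ 2. For the lower bound, G contains the cycle 2–9–8–7–4–6–1–3–5–2, so G is not a forest; only forests have treewidth ≤ 1, hence tw(G) ≥ 2. Hence tw(G) = 2 exactly.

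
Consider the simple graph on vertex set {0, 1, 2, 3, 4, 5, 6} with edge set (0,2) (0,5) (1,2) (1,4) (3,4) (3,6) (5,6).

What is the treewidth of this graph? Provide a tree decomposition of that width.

The largest bag has 3 vertices, giving width 2; this decomposition certifies tw(G) ≤ 2. For the lower bound, G contains the cycle 4–3–6–5–0–2–1–4, so G is not a forest; only forests have treewidth ≤ 1, hence tw(G) ≥ 2. Combining the bounds, tw(G) = 2.

Treewidth 2.
Bags: B1 = {3, 4, 6}  B2 = {4, 5, 6}  B3 = {0, 4, 5}  B4 = {0, 2, 4}  B5 = {1, 2, 4}
Tree: B1–B2, B2–B3, B3–B4, B4–B5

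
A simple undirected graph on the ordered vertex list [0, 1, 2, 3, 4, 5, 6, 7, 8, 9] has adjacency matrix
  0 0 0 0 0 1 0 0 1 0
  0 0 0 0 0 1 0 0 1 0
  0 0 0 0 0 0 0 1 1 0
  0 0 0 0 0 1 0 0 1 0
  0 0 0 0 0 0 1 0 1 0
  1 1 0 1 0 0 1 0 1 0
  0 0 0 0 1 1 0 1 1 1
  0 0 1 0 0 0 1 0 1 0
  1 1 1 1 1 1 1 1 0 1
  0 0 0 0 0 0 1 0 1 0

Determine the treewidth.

A width-2 tree decomposition is:
Bags: B1 = {5, 6, 8}  B2 = {0, 5, 8}  B3 = {3, 5, 8}  B4 = {6, 7, 8}  B5 = {6, 8, 9}  B6 = {1, 5, 8}  B7 = {2, 7, 8}  B8 = {4, 6, 8}
Tree: B1–B2, B1–B3, B1–B4, B1–B5, B3–B6, B4–B7, B1–B8
Each bag holds 3 vertices, so the decomposition has width 2, which upper-bounds the treewidth. For the lower bound, the 3 vertices {2, 7, 8} are pairwise adjacent, and any tree decomposition puts a clique entirely inside one bag — forcing width ≥ 2. Hence tw(G) = 2 exactly.

2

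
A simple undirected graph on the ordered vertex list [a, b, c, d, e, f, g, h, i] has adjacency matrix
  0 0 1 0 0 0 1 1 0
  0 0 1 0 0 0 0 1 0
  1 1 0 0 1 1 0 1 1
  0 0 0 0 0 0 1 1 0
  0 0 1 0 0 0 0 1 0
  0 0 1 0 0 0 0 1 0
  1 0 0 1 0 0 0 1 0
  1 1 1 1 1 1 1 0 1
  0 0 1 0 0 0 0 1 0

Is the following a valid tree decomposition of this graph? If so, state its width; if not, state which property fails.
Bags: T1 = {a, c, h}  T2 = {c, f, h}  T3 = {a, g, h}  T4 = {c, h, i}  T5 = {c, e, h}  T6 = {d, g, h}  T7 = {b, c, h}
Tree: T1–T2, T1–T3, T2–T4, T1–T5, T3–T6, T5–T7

Yes; width 2.

Every vertex of G appears in some bag (union = {a, b, c, d, e, f, g, h, i}); every edge is covered by a bag; and for each vertex v the set of bags containing v is connected in the bag tree. The decomposition is therefore valid. The largest bag has 3 vertices, so the width is 2.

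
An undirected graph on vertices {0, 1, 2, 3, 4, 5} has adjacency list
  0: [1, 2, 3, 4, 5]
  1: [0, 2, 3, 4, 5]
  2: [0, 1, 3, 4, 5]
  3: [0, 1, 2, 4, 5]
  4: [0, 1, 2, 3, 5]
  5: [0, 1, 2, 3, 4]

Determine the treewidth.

A width-5 tree decomposition is:
Bags: B1 = {0, 1, 2, 3, 4, 5}
Tree: (single bag)
With just one bag of size 6, the width is 6 − 1 = 5, so tw(G) ≤ 5. On the other hand G contains the 6-clique {0, 1, 2, 3, 4, 5}. A clique must lie in a single bag of any decomposition, so no decomposition can have width below 5. Combining the bounds, tw(G) = 5.

5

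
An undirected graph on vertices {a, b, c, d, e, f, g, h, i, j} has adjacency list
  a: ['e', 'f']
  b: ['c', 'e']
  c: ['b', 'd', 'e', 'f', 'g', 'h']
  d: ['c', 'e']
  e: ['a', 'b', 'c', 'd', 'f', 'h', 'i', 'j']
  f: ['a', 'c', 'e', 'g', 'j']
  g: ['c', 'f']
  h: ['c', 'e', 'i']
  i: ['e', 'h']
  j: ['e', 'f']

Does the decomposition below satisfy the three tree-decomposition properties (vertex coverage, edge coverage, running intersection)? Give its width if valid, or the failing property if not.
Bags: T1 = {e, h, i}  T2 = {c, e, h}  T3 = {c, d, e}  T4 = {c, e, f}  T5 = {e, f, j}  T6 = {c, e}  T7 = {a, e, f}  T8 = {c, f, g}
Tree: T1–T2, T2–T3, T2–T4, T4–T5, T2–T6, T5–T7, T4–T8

No — vertex b appears in no bag.

A tree decomposition must satisfy three properties: every vertex lies in some bag; for every edge, both endpoints lie together in some bag; and for every vertex, the bags containing it form a connected subtree. Here vertex b appears in no bag, so the decomposition is invalid.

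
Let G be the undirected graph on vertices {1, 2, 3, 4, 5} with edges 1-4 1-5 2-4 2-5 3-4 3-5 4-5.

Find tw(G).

A width-2 tree decomposition is:
Bags: B1 = {3, 4, 5}  B2 = {2, 4, 5}  B3 = {1, 4, 5}
Tree: B1–B2, B2–B3
Every bag has size at most 3, so the width is 3 − 1 = 2 and tw(G) ≤ 2. On the other hand G contains the 3-clique {1, 4, 5}. A clique must lie in a single bag of any decomposition, so no decomposition can have width below 2. The upper and lower bounds meet at 2, so that is the treewidth.

2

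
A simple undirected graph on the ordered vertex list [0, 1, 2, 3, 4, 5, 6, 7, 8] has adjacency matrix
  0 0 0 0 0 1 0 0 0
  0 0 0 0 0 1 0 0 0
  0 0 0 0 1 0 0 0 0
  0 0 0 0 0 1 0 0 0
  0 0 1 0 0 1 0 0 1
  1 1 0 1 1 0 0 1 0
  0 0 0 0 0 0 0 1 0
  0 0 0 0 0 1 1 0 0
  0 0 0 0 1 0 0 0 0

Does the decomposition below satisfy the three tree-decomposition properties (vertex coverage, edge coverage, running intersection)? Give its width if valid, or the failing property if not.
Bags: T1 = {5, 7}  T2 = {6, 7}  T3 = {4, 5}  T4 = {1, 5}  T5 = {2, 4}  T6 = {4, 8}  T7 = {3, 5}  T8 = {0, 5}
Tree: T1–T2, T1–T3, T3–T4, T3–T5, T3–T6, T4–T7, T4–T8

Yes; width 1.

Every vertex of G appears in some bag (union = {0, 1, 2, 3, 4, 5, 6, 7, 8}); every edge is covered by a bag; and for each vertex v the set of bags containing v is connected in the bag tree. The decomposition is therefore valid. The largest bag has 2 vertices, so the width is 1.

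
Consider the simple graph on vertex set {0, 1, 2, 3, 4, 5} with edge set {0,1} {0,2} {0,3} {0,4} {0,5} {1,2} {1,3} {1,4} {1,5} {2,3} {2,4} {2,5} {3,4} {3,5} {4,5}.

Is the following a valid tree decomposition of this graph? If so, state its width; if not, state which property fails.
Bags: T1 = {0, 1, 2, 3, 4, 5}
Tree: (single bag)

Yes; width 5.

Vertex coverage: the bags together contain {0, 1, 2, 3, 4, 5}, the full vertex set. Edge coverage: each edge of G has both endpoints in at least one bag. Running intersection: for every vertex, the bags containing it form a connected subtree. All three properties hold, so this is a valid tree decomposition of width max|bag| − 1 = 5, and hence tw(G) ≤ 5.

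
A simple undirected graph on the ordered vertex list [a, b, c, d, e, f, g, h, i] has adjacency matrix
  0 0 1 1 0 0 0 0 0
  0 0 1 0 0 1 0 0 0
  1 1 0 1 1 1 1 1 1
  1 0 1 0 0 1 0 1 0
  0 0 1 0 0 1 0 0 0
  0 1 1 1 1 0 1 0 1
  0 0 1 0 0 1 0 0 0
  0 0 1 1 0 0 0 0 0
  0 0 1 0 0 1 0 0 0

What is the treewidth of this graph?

2

A width-2 tree decomposition is:
Bags: B1 = {c, d, f}  B2 = {c, f, i}  B3 = {a, c, d}  B4 = {c, d, h}  B5 = {c, e, f}  B6 = {c, f, g}  B7 = {b, c, f}
Tree: B1–B2, B1–B3, B1–B4, B2–B5, B2–B6, B6–B7
The largest bag has 3 vertices, giving width 2; this decomposition certifies tw(G) ≤ 2. On the other hand G contains the 3-clique {a, c, d}. A clique must lie in a single bag of any decomposition, so no decomposition can have width below 2. Therefore the treewidth is 2.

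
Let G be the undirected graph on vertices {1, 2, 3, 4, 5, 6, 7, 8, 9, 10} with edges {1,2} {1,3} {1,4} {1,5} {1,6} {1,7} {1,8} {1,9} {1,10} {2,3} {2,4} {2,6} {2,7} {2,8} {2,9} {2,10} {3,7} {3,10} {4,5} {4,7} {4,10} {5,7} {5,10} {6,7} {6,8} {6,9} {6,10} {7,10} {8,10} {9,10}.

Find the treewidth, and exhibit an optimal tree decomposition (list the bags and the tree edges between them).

The largest bag has 5 vertices, giving width 4; this decomposition certifies tw(G) ≤ 4. Conversely, {1, 2, 3, 7, 10} is a clique of size 5, and the vertices of any clique must share a bag in every tree decomposition; so some bag has ≥ 5 vertices and tw(G) ≥ 4. The upper and lower bounds meet at 4, so that is the treewidth.

Treewidth 4.
One such decomposition:
Bags: B1 = {1, 2, 6, 8, 10}  B2 = {1, 2, 6, 7, 10}  B3 = {1, 2, 4, 7, 10}  B4 = {1, 4, 5, 7, 10}  B5 = {1, 2, 6, 9, 10}  B6 = {1, 2, 3, 7, 10}
Tree: B1–B2, B2–B3, B3–B4, B2–B5, B2–B6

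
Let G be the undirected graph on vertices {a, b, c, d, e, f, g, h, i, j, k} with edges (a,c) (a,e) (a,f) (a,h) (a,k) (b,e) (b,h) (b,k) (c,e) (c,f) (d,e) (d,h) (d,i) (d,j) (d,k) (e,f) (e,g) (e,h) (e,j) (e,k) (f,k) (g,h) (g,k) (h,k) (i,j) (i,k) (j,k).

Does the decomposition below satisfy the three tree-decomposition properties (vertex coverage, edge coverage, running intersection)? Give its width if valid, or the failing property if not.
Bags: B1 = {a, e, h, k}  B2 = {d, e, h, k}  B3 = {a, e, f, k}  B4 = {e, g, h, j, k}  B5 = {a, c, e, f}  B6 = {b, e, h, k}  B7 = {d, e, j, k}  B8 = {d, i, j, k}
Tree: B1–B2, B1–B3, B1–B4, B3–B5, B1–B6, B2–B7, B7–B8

No — bags containing vertex j are not connected in the tree.

A tree decomposition must satisfy three properties: every vertex lies in some bag; for every edge, both endpoints lie together in some bag; and for every vertex, the bags containing it form a connected subtree. Here bags containing vertex j are not connected in the tree, so the decomposition is invalid.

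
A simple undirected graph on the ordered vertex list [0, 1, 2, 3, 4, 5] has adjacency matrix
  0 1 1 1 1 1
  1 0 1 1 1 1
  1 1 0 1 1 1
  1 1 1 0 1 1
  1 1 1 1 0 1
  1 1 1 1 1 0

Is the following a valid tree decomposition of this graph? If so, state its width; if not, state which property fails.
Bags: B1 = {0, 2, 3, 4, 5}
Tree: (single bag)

No — vertex 1 appears in no bag.

A tree decomposition must satisfy three properties: every vertex lies in some bag; for every edge, both endpoints lie together in some bag; and for every vertex, the bags containing it form a connected subtree. Here vertex 1 appears in no bag, so the decomposition is invalid.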